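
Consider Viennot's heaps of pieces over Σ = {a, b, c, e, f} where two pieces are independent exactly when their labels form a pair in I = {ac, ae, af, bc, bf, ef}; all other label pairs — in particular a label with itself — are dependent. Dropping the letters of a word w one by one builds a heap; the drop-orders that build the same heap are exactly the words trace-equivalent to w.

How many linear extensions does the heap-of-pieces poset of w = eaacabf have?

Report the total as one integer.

drop 0:e onto floor
drop 1:a onto floor
drop 2:a onto {1:a}
drop 3:c onto {0:e}
drop 4:a onto {2:a}
drop 5:b onto {0:e, 4:a}
drop 6:f onto {3:c}
ground layer = {0:e, 1:a}
drop-orders for the pieces not yet dropped (sum over which currently-grounded one goes next):
  1 to go: {5} 1  {6} 1
  2 to go: {3,6} 1  {4,5} 1  {5,6} 2
  3 to go: {2,4,5} 1  {3,5,6} 3  {4,5,6} 3
  4 to go: {0,3,5,6} 3  {1,2,4,5} 1  {2,4,5,6} 4  {3,4,5,6} 6
  5 to go: {0,3,4,5,6} 9  {1,2,4,5,6} 5  {2,3,4,5,6} 10
  if 0:e drops first: 15 orders
  if 1:a drops first: 19 orders
heap linearizations: 34

34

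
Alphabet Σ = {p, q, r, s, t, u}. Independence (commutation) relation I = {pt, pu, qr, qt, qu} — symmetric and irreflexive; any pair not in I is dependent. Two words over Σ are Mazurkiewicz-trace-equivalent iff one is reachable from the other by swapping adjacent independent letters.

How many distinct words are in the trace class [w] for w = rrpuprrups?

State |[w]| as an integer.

#0=r has no predecessor
#1=r depends on [0:r]
#2=p depends on [1:r]
#3=u depends on [1:r]
#4=p depends on [2:p]
#5=r depends on [3:u, 4:p]
#6=r depends on [5:r]
#7=u depends on [6:r]
#8=p depends on [6:r]
#9=s depends on [7:u, 8:p]
sources: [0:r]
N(rest) = Σ N(rest − s) over sources s of rest; N(one piece) = 1:
  size 1 → [9]=1
  size 2 → [7,9]=1  [8,9]=1
  size 3 → [7,8,9]=2
  size 4 → [6,7,8,9]=2
  size 5 → [5,6,7,8,9]=2
  size 6 → [3,5,6,7,8,9]=2  [4,5,6,7,8,9]=2
  size 7 → [2,4,5,6,7,8,9]=2  [3,4,5,6,7,8,9]=4
  size 8 → [2,3,4,5,6,7,8,9]=6
  first=0(r) contributes 6

6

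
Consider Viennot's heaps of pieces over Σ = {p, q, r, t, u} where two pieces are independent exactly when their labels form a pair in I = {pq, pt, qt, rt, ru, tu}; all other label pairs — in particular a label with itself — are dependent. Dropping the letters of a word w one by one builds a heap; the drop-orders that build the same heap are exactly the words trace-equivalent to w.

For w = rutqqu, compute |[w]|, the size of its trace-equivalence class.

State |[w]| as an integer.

12

drop 0:r onto floor
drop 1:u onto floor
drop 2:t onto floor
drop 3:q onto {0:r, 1:u}
drop 4:q onto {3:q}
drop 5:u onto {4:q}
ground layer = {0:r, 1:u, 2:t}
drop-orders for the pieces not yet dropped (sum over which currently-grounded one goes next):
  1 to go: {2} 1  {5} 1
  2 to go: {2,5} 2  {4,5} 1
  3 to go: {2,4,5} 3  {3,4,5} 1
  4 to go: {0,3,4,5} 1  {1,3,4,5} 1  {2,3,4,5} 4
  if 0:r drops first: 5 orders
  if 1:u drops first: 5 orders
  if 2:t drops first: 2 orders
heap linearizations: 12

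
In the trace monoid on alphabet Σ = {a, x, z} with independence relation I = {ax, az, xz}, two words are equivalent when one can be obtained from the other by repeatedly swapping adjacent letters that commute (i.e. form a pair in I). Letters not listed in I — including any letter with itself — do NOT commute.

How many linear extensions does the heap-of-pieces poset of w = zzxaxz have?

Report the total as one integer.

#0=z has no predecessor
#1=z depends on [0:z]
#2=x has no predecessor
#3=a has no predecessor
#4=x depends on [2:x]
#5=z depends on [1:z]
sources: [0:z, 2:x, 3:a]
N(rest) = Σ N(rest − s) over sources s of rest; N(one piece) = 1:
  size 1 → [3]=1  [4]=1  [5]=1
  size 2 → [1,5]=1  [2,4]=1  [3,4]=2  [3,5]=2  [4,5]=2
  size 3 → [0,1,5]=1  [1,3,5]=3  [1,4,5]=3  [2,3,4]=3  [2,4,5]=3  [3,4,5]=6
  size 4 → [0,1,3,5]=4  [0,1,4,5]=4  [1,2,4,5]=6  [1,3,4,5]=12  [2,3,4,5]=12
  first=0(z) contributes 30
  first=2(x) contributes 20
  first=3(a) contributes 10
|[w]| = 60

60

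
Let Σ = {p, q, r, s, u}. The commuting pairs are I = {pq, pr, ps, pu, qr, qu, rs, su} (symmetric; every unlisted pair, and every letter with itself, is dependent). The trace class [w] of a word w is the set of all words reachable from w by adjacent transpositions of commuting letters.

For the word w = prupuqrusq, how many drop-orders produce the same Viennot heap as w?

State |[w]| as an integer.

2520

drop 0:p onto floor
drop 1:r onto floor
drop 2:u onto {1:r}
drop 3:p onto {0:p}
drop 4:u onto {2:u}
drop 5:q onto floor
drop 6:r onto {4:u}
drop 7:u onto {6:r}
drop 8:s onto {5:q}
drop 9:q onto {8:s}
ground layer = {0:p, 1:r, 5:q}
drop-orders for the pieces not yet dropped (sum over which currently-grounded one goes next):
  1 to go: {3} 1  {7} 1  {9} 1
  2 to go: {0,3} 1  {3,7} 2  {3,9} 2  {6,7} 1  {7,9} 2  {8,9} 1
  3 to go: {0,3,7} 3  {0,3,9} 3  {3,6,7} 3  {3,7,9} 6  {3,8,9} 3  {4,6,7} 1  {5,8,9} 1  {6,7,9} 3  {7,8,9} 3
  4 to go: {0,3,6,7} 6  {0,3,7,9} 12  {0,3,8,9} 6  {2,4,6,7} 1  {3,4,6,7} 4  {3,5,8,9} 4  {3,6,7,9} 12  {3,7,8,9} 12  {4,6,7,9} 4  {5,7,8,9} 4  {6,7,8,9} 6
  5 to go: {0,3,4,6,7} 10  {0,3,5,8,9} 10  {0,3,6,7,9} 30  {0,3,7,8,9} 30  {1,2,4,6,7} 1  {2,3,4,6,7} 5  {2,4,6,7,9} 5  {3,4,6,7,9} 20  {3,5,7,8,9} 20  {3,6,7,8,9} 30  {4,6,7,8,9} 10  {5,6,7,8,9} 10
  6 to go: {0,2,3,4,6,7} 15  {0,3,4,6,7,9} 60  {0,3,5,7,8,9} 60  {0,3,6,7,8,9} 90  {1,2,3,4,6,7} 6  {1,2,4,6,7,9} 6  {2,3,4,6,7,9} 30  {2,4,6,7,8,9} 15  {3,4,6,7,8,9} 60  {3,5,6,7,8,9} 60  {4,5,6,7,8,9} 20
  7 to go: {0,1,2,3,4,6,7} 21  {0,2,3,4,6,7,9} 105  {0,3,4,6,7,8,9} 210  {0,3,5,6,7,8,9} 210  {1,2,3,4,6,7,9} 42  {1,2,4,6,7,8,9} 21  {2,3,4,6,7,8,9} 105  {2,4,5,6,7,8,9} 35  {3,4,5,6,7,8,9} 140
  8 to go: {0,1,2,3,4,6,7,9} 168  {0,2,3,4,6,7,8,9} 420  {0,3,4,5,6,7,8,9} 560  {1,2,3,4,6,7,8,9} 168  {1,2,4,5,6,7,8,9} 56  {2,3,4,5,6,7,8,9} 280
  if 0:p drops first: 504 orders
  if 1:r drops first: 1260 orders
  if 5:q drops first: 756 orders
heap linearizations: 2520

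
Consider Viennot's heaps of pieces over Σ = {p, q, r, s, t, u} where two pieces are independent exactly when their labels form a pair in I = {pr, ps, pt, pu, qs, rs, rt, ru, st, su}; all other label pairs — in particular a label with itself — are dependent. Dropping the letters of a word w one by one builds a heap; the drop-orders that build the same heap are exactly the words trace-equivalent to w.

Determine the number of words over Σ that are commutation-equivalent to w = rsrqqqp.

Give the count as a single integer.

0(r) covers ∅
1(s) covers ∅
2(r) covers 0:r
3(q) covers 2:r
4(q) covers 3:q
5(q) covers 4:q
6(p) covers 5:q
floor of heap: 0:r, 1:s
completions by unplaced set U, small U first (add the entries for U minus each lowest piece of U):
  |U|=1: {1}:1  {6}:1
  |U|=2: {1,6}:2  {5,6}:1
  |U|=3: {1,5,6}:3  {4,5,6}:1
  |U|=4: {1,4,5,6}:4  {3,4,5,6}:1
  |U|=5: {1,3,4,5,6}:5  {2,3,4,5,6}:1
  start at 0(r): 6
  start at 1(s): 1
sum over floor = 7

7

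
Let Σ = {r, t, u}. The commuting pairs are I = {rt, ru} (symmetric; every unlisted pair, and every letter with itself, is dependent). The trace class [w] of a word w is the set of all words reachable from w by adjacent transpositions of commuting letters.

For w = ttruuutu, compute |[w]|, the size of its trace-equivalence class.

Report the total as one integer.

8

#0=t has no predecessor
#1=t depends on [0:t]
#2=r has no predecessor
#3=u depends on [1:t]
#4=u depends on [3:u]
#5=u depends on [4:u]
#6=t depends on [5:u]
#7=u depends on [6:t]
sources: [0:t, 2:r]
N(rest) = Σ N(rest − s) over sources s of rest; N(one piece) = 1:
  size 1 → [2]=1  [7]=1
  size 2 → [2,7]=2  [6,7]=1
  size 3 → [2,6,7]=3  [5,6,7]=1
  size 4 → [2,5,6,7]=4  [4,5,6,7]=1
  size 5 → [2,4,5,6,7]=5  [3,4,5,6,7]=1
  size 6 → [1,3,4,5,6,7]=1  [2,3,4,5,6,7]=6
  first=0(t) contributes 7
  first=2(r) contributes 1
|[w]| = 8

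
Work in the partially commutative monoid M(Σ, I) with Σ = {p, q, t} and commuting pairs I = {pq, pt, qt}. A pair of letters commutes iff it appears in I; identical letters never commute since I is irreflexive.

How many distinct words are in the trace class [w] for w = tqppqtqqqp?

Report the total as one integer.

2520

piece 0:t — minimal
piece 1:q — minimal
piece 2:p — minimal
piece 3:p rests on {2:p}
piece 4:q rests on {1:q}
piece 5:t rests on {0:t}
piece 6:q rests on {4:q}
piece 7:q rests on {6:q}
piece 8:q rests on {7:q}
piece 9:p rests on {3:p}
minimal pieces: {0:t, 1:q, 2:p}
ways to finish when only these pieces remain (= sum over removing one remaining piece with nothing left below it):
  1 left: {5}→1  {8}→1  {9}→1
  2 left: {0,5}→1  {3,9}→1  {5,8}→2  {5,9}→2  {7,8}→1  {8,9}→2
  3 left: {0,5,8}→3  {0,5,9}→3  {2,3,9}→1  {3,5,9}→3  {3,8,9}→3  {5,7,8}→3  {5,8,9}→6  {6,7,8}→1  {7,8,9}→3
  4 left: {0,3,5,9}→6  {0,5,7,8}→6  {0,5,8,9}→12  {2,3,5,9}→4  {2,3,8,9}→4  {3,5,8,9}→12  {3,7,8,9}→6  {4,6,7,8}→1  {5,6,7,8}→4  {5,7,8,9}→12  {6,7,8,9}→4
  5 left: {0,2,3,5,9}→10  {0,3,5,8,9}→30  {0,5,6,7,8}→10  {0,5,7,8,9}→30  {1,4,6,7,8}→1  {2,3,5,8,9}→20  {2,3,7,8,9}→10  {3,5,7,8,9}→30  {3,6,7,8,9}→10  {4,5,6,7,8}→5  {4,6,7,8,9}→5  {5,6,7,8,9}→20
  6 left: {0,2,3,5,8,9}→60  {0,3,5,7,8,9}→90  {0,4,5,6,7,8}→15  {0,5,6,7,8,9}→60  {1,4,5,6,7,8}→6  {1,4,6,7,8,9}→6  {2,3,5,7,8,9}→60  {2,3,6,7,8,9}→20  {3,4,6,7,8,9}→15  {3,5,6,7,8,9}→60  {4,5,6,7,8,9}→30
  7 left: {0,1,4,5,6,7,8}→21  {0,2,3,5,7,8,9}→210  {0,3,5,6,7,8,9}→210  {0,4,5,6,7,8,9}→105  {1,3,4,6,7,8,9}→21  {1,4,5,6,7,8,9}→42  {2,3,4,6,7,8,9}→35  {2,3,5,6,7,8,9}→140  {3,4,5,6,7,8,9}→105
  8 left: {0,1,4,5,6,7,8,9}→168  {0,2,3,5,6,7,8,9}→560  {0,3,4,5,6,7,8,9}→420  {1,2,3,4,6,7,8,9}→56  {1,3,4,5,6,7,8,9}→168  {2,3,4,5,6,7,8,9}→280
  placing 0:t first → 504 extensions
  placing 1:q first → 1260 extensions
  placing 2:p first → 756 extensions
total linear extensions = 2520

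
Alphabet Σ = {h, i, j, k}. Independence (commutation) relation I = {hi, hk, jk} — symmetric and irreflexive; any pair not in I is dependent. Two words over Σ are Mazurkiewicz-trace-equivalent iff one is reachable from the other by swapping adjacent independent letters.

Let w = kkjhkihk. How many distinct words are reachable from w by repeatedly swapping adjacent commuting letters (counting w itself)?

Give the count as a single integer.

piece 0:k — minimal
piece 1:k rests on {0:k}
piece 2:j — minimal
piece 3:h rests on {2:j}
piece 4:k rests on {1:k}
piece 5:i rests on {2:j, 4:k}
piece 6:h rests on {3:h}
piece 7:k rests on {5:i}
minimal pieces: {0:k, 2:j}
ways to finish when only these pieces remain (= sum over removing one remaining piece with nothing left below it):
  1 left: {6}→1  {7}→1
  2 left: {3,6}→1  {5,7}→1  {6,7}→2
  3 left: {3,6,7}→3  {4,5,7}→1  {5,6,7}→3
  4 left: {1,4,5,7}→1  {3,5,6,7}→6  {4,5,6,7}→4
  5 left: {0,1,4,5,7}→1  {1,4,5,6,7}→5  {2,3,5,6,7}→6  {3,4,5,6,7}→10
  6 left: {0,1,4,5,6,7}→6  {1,3,4,5,6,7}→15  {2,3,4,5,6,7}→16
  placing 0:k first → 31 extensions
  placing 2:j first → 21 extensions
total linear extensions = 52

52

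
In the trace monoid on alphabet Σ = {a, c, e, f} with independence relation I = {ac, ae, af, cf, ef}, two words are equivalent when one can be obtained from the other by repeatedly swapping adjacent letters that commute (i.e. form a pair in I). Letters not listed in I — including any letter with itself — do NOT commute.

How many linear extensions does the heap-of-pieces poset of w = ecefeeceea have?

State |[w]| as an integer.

piece 0:e — minimal
piece 1:c rests on {0:e}
piece 2:e rests on {1:c}
piece 3:f — minimal
piece 4:e rests on {2:e}
piece 5:e rests on {4:e}
piece 6:c rests on {5:e}
piece 7:e rests on {6:c}
piece 8:e rests on {7:e}
piece 9:a — minimal
minimal pieces: {0:e, 3:f, 9:a}
ways to finish when only these pieces remain (= sum over removing one remaining piece with nothing left below it):
  1 left: {3}→1  {8}→1  {9}→1
  2 left: {3,8}→2  {3,9}→2  {7,8}→1  {8,9}→2
  3 left: {3,7,8}→3  {3,8,9}→6  {6,7,8}→1  {7,8,9}→3
  4 left: {3,6,7,8}→4  {3,7,8,9}→12  {5,6,7,8}→1  {6,7,8,9}→4
  5 left: {3,5,6,7,8}→5  {3,6,7,8,9}→20  {4,5,6,7,8}→1  {5,6,7,8,9}→5
  6 left: {2,4,5,6,7,8}→1  {3,4,5,6,7,8}→6  {3,5,6,7,8,9}→30  {4,5,6,7,8,9}→6
  7 left: {1,2,4,5,6,7,8}→1  {2,3,4,5,6,7,8}→7  {2,4,5,6,7,8,9}→7  {3,4,5,6,7,8,9}→42
  8 left: {0,1,2,4,5,6,7,8}→1  {1,2,3,4,5,6,7,8}→8  {1,2,4,5,6,7,8,9}→8  {2,3,4,5,6,7,8,9}→56
  placing 0:e first → 72 extensions
  placing 3:f first → 9 extensions
  placing 9:a first → 9 extensions
total linear extensions = 90

90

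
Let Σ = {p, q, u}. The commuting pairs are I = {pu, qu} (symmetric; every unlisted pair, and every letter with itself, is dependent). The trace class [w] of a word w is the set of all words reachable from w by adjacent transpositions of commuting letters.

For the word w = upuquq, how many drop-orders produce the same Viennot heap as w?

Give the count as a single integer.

drop 0:u onto floor
drop 1:p onto floor
drop 2:u onto {0:u}
drop 3:q onto {1:p}
drop 4:u onto {2:u}
drop 5:q onto {3:q}
ground layer = {0:u, 1:p}
drop-orders for the pieces not yet dropped (sum over which currently-grounded one goes next):
  1 to go: {4} 1  {5} 1
  2 to go: {2,4} 1  {3,5} 1  {4,5} 2
  3 to go: {0,2,4} 1  {1,3,5} 1  {2,4,5} 3  {3,4,5} 3
  4 to go: {0,2,4,5} 4  {1,3,4,5} 4  {2,3,4,5} 6
  if 0:u drops first: 10 orders
  if 1:p drops first: 10 orders
heap linearizations: 20

20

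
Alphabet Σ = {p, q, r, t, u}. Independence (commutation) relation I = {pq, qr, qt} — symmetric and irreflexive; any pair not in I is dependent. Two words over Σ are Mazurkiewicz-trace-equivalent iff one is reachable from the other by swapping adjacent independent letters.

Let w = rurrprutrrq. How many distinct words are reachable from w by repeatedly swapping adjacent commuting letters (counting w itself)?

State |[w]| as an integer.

0(r) covers ∅
1(u) covers 0:r
2(r) covers 1:u
3(r) covers 2:r
4(p) covers 3:r
5(r) covers 4:p
6(u) covers 5:r
7(t) covers 6:u
8(r) covers 7:t
9(r) covers 8:r
10(q) covers 6:u
floor of heap: 0:r
completions by unplaced set U, small U first (add the entries for U minus each lowest piece of U):
  |U|=1: {9}:1  {10}:1
  |U|=2: {8,9}:1  {9,10}:2
  |U|=3: {7,8,9}:1  {8,9,10}:3
  |U|=4: {7,8,9,10}:4
  |U|=5: {6,7,8,9,10}:4
  |U|=6: {5,6,7,8,9,10}:4
  |U|=7: {4,5,6,7,8,9,10}:4
  |U|=8: {3,4,5,6,7,8,9,10}:4
  |U|=9: {2,3,4,5,6,7,8,9,10}:4
  start at 0(r): 4

4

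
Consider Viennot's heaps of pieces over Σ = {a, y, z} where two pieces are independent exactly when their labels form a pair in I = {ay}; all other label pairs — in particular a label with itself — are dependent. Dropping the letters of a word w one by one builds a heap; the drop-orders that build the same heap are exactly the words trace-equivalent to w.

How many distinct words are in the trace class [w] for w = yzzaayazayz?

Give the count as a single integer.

8

drop 0:y onto floor
drop 1:z onto {0:y}
drop 2:z onto {1:z}
drop 3:a onto {2:z}
drop 4:a onto {3:a}
drop 5:y onto {2:z}
drop 6:a onto {4:a}
drop 7:z onto {5:y, 6:a}
drop 8:a onto {7:z}
drop 9:y onto {7:z}
drop 10:z onto {8:a, 9:y}
ground layer = {0:y}
drop-orders for the pieces not yet dropped (sum over which currently-grounded one goes next):
  1 to go: {10} 1
  2 to go: {8,10} 1  {9,10} 1
  3 to go: {8,9,10} 2
  4 to go: {7,8,9,10} 2
  5 to go: {5,7,8,9,10} 2  {6,7,8,9,10} 2
  6 to go: {4,6,7,8,9,10} 2  {5,6,7,8,9,10} 4
  7 to go: {3,4,6,7,8,9,10} 2  {4,5,6,7,8,9,10} 6
  8 to go: {3,4,5,6,7,8,9,10} 8
  9 to go: {2,3,4,5,6,7,8,9,10} 8
  if 0:y drops first: 8 orders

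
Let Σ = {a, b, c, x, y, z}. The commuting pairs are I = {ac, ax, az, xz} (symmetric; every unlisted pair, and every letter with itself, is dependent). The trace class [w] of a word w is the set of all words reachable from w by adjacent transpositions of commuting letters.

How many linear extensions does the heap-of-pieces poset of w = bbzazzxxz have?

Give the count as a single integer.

drop 0:b onto floor
drop 1:b onto {0:b}
drop 2:z onto {1:b}
drop 3:a onto {1:b}
drop 4:z onto {2:z}
drop 5:z onto {4:z}
drop 6:x onto {1:b}
drop 7:x onto {6:x}
drop 8:z onto {5:z}
ground layer = {0:b}
drop-orders for the pieces not yet dropped (sum over which currently-grounded one goes next):
  1 to go: {3} 1  {7} 1  {8} 1
  2 to go: {3,7} 2  {3,8} 2  {5,8} 1  {6,7} 1  {7,8} 2
  3 to go: {3,5,8} 3  {3,6,7} 3  {3,7,8} 6  {4,5,8} 1  {5,7,8} 3  {6,7,8} 3
  4 to go: {2,4,5,8} 1  {3,4,5,8} 4  {3,5,7,8} 12  {3,6,7,8} 12  {4,5,7,8} 4  {5,6,7,8} 6
  5 to go: {2,3,4,5,8} 5  {2,4,5,7,8} 5  {3,4,5,7,8} 20  {3,5,6,7,8} 30  {4,5,6,7,8} 10
  6 to go: {2,3,4,5,7,8} 30  {2,4,5,6,7,8} 15  {3,4,5,6,7,8} 60
  7 to go: {2,3,4,5,6,7,8} 105
  if 0:b drops first: 105 orders

105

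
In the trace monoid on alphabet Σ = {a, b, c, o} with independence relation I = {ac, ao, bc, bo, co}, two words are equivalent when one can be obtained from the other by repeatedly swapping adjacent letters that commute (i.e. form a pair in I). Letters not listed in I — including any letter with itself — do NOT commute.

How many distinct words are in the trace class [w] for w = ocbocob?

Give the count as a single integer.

drop 0:o onto floor
drop 1:c onto floor
drop 2:b onto floor
drop 3:o onto {0:o}
drop 4:c onto {1:c}
drop 5:o onto {3:o}
drop 6:b onto {2:b}
ground layer = {0:o, 1:c, 2:b}
drop-orders for the pieces not yet dropped (sum over which currently-grounded one goes next):
  1 to go: {4} 1  {5} 1  {6} 1
  2 to go: {1,4} 1  {2,6} 1  {3,5} 1  {4,5} 2  {4,6} 2  {5,6} 2
  3 to go: {0,3,5} 1  {1,4,5} 3  {1,4,6} 3  {2,4,6} 3  {2,5,6} 3  {3,4,5} 3  {3,5,6} 3  {4,5,6} 6
  4 to go: {0,3,4,5} 4  {0,3,5,6} 4  {1,2,4,6} 6  {1,3,4,5} 6  {1,4,5,6} 12  {2,3,5,6} 6  {2,4,5,6} 12  {3,4,5,6} 12
  5 to go: {0,1,3,4,5} 10  {0,2,3,5,6} 10  {0,3,4,5,6} 20  {1,2,4,5,6} 30  {1,3,4,5,6} 30  {2,3,4,5,6} 30
  if 0:o drops first: 90 orders
  if 1:c drops first: 60 orders
  if 2:b drops first: 60 orders
heap linearizations: 210

210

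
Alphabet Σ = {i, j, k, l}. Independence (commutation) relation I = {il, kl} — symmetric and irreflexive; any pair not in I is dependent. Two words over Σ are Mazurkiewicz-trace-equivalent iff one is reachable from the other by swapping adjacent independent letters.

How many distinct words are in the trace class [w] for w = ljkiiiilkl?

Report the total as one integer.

#0=l has no predecessor
#1=j depends on [0:l]
#2=k depends on [1:j]
#3=i depends on [2:k]
#4=i depends on [3:i]
#5=i depends on [4:i]
#6=i depends on [5:i]
#7=l depends on [1:j]
#8=k depends on [6:i]
#9=l depends on [7:l]
sources: [0:l]
N(rest) = Σ N(rest − s) over sources s of rest; N(one piece) = 1:
  size 1 → [8]=1  [9]=1
  size 2 → [6,8]=1  [7,9]=1  [8,9]=2
  size 3 → [5,6,8]=1  [6,8,9]=3  [7,8,9]=3
  size 4 → [4,5,6,8]=1  [5,6,8,9]=4  [6,7,8,9]=6
  size 5 → [3,4,5,6,8]=1  [4,5,6,8,9]=5  [5,6,7,8,9]=10
  size 6 → [2,3,4,5,6,8]=1  [3,4,5,6,8,9]=6  [4,5,6,7,8,9]=15
  size 7 → [2,3,4,5,6,8,9]=7  [3,4,5,6,7,8,9]=21
  size 8 → [2,3,4,5,6,7,8,9]=28
  first=0(l) contributes 28

28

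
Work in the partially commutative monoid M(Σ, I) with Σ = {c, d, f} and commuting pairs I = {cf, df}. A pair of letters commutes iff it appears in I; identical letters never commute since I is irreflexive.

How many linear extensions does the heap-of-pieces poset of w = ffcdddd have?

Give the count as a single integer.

#0=f has no predecessor
#1=f depends on [0:f]
#2=c has no predecessor
#3=d depends on [2:c]
#4=d depends on [3:d]
#5=d depends on [4:d]
#6=d depends on [5:d]
sources: [0:f, 2:c]
N(rest) = Σ N(rest − s) over sources s of rest; N(one piece) = 1:
  size 1 → [1]=1  [6]=1
  size 2 → [0,1]=1  [1,6]=2  [5,6]=1
  size 3 → [0,1,6]=3  [1,5,6]=3  [4,5,6]=1
  size 4 → [0,1,5,6]=6  [1,4,5,6]=4  [3,4,5,6]=1
  size 5 → [0,1,4,5,6]=10  [1,3,4,5,6]=5  [2,3,4,5,6]=1
  first=0(f) contributes 6
  first=2(c) contributes 15
|[w]| = 21

21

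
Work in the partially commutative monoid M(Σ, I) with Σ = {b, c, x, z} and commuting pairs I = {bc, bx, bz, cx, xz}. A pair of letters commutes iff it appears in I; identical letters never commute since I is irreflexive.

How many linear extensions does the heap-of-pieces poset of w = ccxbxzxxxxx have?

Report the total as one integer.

piece 0:c — minimal
piece 1:c rests on {0:c}
piece 2:x — minimal
piece 3:b — minimal
piece 4:x rests on {2:x}
piece 5:z rests on {1:c}
piece 6:x rests on {4:x}
piece 7:x rests on {6:x}
piece 8:x rests on {7:x}
piece 9:x rests on {8:x}
piece 10:x rests on {9:x}
minimal pieces: {0:c, 2:x, 3:b}
ways to finish when only these pieces remain (= sum over removing one remaining piece with nothing left below it):
  1 left: {3}→1  {5}→1  {10}→1
  2 left: {1,5}→1  {3,5}→2  {3,10}→2  {5,10}→2  {9,10}→1
  3 left: {0,1,5}→1  {1,3,5}→3  {1,5,10}→3  {3,5,10}→6  {3,9,10}→3  {5,9,10}→3  {8,9,10}→1
  4 left: {0,1,3,5}→4  {0,1,5,10}→4  {1,3,5,10}→12  {1,5,9,10}→6  {3,5,9,10}→12  {3,8,9,10}→4  {5,8,9,10}→4  {7,8,9,10}→1
  5 left: {0,1,3,5,10}→20  {0,1,5,9,10}→10  {1,3,5,9,10}→30  {1,5,8,9,10}→10  {3,5,8,9,10}→20  {3,7,8,9,10}→5  {5,7,8,9,10}→5  {6,7,8,9,10}→1
  6 left: {0,1,3,5,9,10}→60  {0,1,5,8,9,10}→20  {1,3,5,8,9,10}→60  {1,5,7,8,9,10}→15  {3,5,7,8,9,10}→30  {3,6,7,8,9,10}→6  {4,6,7,8,9,10}→1  {5,6,7,8,9,10}→6
  7 left: {0,1,3,5,8,9,10}→140  {0,1,5,7,8,9,10}→35  {1,3,5,7,8,9,10}→105  {1,5,6,7,8,9,10}→21  {2,4,6,7,8,9,10}→1  {3,4,6,7,8,9,10}→7  {3,5,6,7,8,9,10}→42  {4,5,6,7,8,9,10}→7
  8 left: {0,1,3,5,7,8,9,10}→280  {0,1,5,6,7,8,9,10}→56  {1,3,5,6,7,8,9,10}→168  {1,4,5,6,7,8,9,10}→28  {2,3,4,6,7,8,9,10}→8  {2,4,5,6,7,8,9,10}→8  {3,4,5,6,7,8,9,10}→56
  9 left: {0,1,3,5,6,7,8,9,10}→504  {0,1,4,5,6,7,8,9,10}→84  {1,2,4,5,6,7,8,9,10}→36  {1,3,4,5,6,7,8,9,10}→252  {2,3,4,5,6,7,8,9,10}→72
  placing 0:c first → 360 extensions
  placing 2:x first → 840 extensions
  placing 3:b first → 120 extensions
total linear extensions = 1320

1320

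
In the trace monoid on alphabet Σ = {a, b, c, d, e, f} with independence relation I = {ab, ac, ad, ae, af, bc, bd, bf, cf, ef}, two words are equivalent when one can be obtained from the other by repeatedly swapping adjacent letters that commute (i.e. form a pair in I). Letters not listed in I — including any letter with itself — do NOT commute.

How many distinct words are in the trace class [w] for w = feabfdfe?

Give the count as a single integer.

#0=f has no predecessor
#1=e has no predecessor
#2=a has no predecessor
#3=b depends on [1:e]
#4=f depends on [0:f]
#5=d depends on [1:e, 4:f]
#6=f depends on [5:d]
#7=e depends on [3:b, 5:d]
sources: [0:f, 1:e, 2:a]
N(rest) = Σ N(rest − s) over sources s of rest; N(one piece) = 1:
  size 1 → [2]=1  [6]=1  [7]=1
  size 2 → [2,6]=2  [2,7]=2  [3,7]=1  [6,7]=2
  size 3 → [2,3,7]=3  [2,6,7]=6  [3,6,7]=3  [5,6,7]=2
  size 4 → [2,3,6,7]=12  [2,5,6,7]=8  [3,5,6,7]=5  [4,5,6,7]=2
  size 5 → [0,4,5,6,7]=2  [1,3,5,6,7]=5  [2,3,5,6,7]=25  [2,4,5,6,7]=10  [3,4,5,6,7]=7
  size 6 → [0,2,4,5,6,7]=12  [0,3,4,5,6,7]=9  [1,2,3,5,6,7]=30  [1,3,4,5,6,7]=12  [2,3,4,5,6,7]=42
  first=0(f) contributes 84
  first=1(e) contributes 63
  first=2(a) contributes 21
|[w]| = 168

168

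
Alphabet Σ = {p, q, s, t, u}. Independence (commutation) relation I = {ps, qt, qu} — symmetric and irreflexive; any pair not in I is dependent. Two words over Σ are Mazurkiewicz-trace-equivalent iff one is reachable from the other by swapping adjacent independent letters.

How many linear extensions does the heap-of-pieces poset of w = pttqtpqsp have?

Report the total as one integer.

8

0(p) covers ∅
1(t) covers 0:p
2(t) covers 1:t
3(q) covers 0:p
4(t) covers 2:t
5(p) covers 3:q, 4:t
6(q) covers 5:p
7(s) covers 6:q
8(p) covers 6:q
floor of heap: 0:p
completions by unplaced set U, small U first (add the entries for U minus each lowest piece of U):
  |U|=1: {7}:1  {8}:1
  |U|=2: {7,8}:2
  |U|=3: {6,7,8}:2
  |U|=4: {5,6,7,8}:2
  |U|=5: {3,5,6,7,8}:2  {4,5,6,7,8}:2
  |U|=6: {2,4,5,6,7,8}:2  {3,4,5,6,7,8}:4
  |U|=7: {1,2,4,5,6,7,8}:2  {2,3,4,5,6,7,8}:6
  start at 0(p): 8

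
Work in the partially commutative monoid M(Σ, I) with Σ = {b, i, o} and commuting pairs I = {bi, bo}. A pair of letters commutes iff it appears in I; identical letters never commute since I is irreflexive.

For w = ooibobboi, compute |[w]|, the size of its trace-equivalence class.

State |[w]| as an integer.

0(o) covers ∅
1(o) covers 0:o
2(i) covers 1:o
3(b) covers ∅
4(o) covers 2:i
5(b) covers 3:b
6(b) covers 5:b
7(o) covers 4:o
8(i) covers 7:o
floor of heap: 0:o, 3:b
completions by unplaced set U, small U first (add the entries for U minus each lowest piece of U):
  |U|=1: {6}:1  {8}:1
  |U|=2: {5,6}:1  {6,8}:2  {7,8}:1
  |U|=3: {3,5,6}:1  {4,7,8}:1  {5,6,8}:3  {6,7,8}:3
  |U|=4: {2,4,7,8}:1  {3,5,6,8}:4  {4,6,7,8}:4  {5,6,7,8}:6
  |U|=5: {1,2,4,7,8}:1  {2,4,6,7,8}:5  {3,5,6,7,8}:10  {4,5,6,7,8}:10
  |U|=6: {0,1,2,4,7,8}:1  {1,2,4,6,7,8}:6  {2,4,5,6,7,8}:15  {3,4,5,6,7,8}:20
  |U|=7: {0,1,2,4,6,7,8}:7  {1,2,4,5,6,7,8}:21  {2,3,4,5,6,7,8}:35
  start at 0(o): 56
  start at 3(b): 28
sum over floor = 84

84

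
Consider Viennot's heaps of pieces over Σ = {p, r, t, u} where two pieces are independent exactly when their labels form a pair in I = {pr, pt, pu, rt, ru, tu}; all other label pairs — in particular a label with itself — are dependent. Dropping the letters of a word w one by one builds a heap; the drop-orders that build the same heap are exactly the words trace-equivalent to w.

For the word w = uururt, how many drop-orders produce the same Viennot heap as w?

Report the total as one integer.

piece 0:u — minimal
piece 1:u rests on {0:u}
piece 2:r — minimal
piece 3:u rests on {1:u}
piece 4:r rests on {2:r}
piece 5:t — minimal
minimal pieces: {0:u, 2:r, 5:t}
ways to finish when only these pieces remain (= sum over removing one remaining piece with nothing left below it):
  1 left: {3}→1  {4}→1  {5}→1
  2 left: {1,3}→1  {2,4}→1  {3,4}→2  {3,5}→2  {4,5}→2
  3 left: {0,1,3}→1  {1,3,4}→3  {1,3,5}→3  {2,3,4}→3  {2,4,5}→3  {3,4,5}→6
  4 left: {0,1,3,4}→4  {0,1,3,5}→4  {1,2,3,4}→6  {1,3,4,5}→12  {2,3,4,5}→12
  placing 0:u first → 30 extensions
  placing 2:r first → 20 extensions
  placing 5:t first → 10 extensions
total linear extensions = 60

60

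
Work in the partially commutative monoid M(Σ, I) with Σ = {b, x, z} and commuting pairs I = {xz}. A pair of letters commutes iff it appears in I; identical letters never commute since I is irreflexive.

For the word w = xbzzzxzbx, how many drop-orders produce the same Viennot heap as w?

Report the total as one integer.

5

piece 0:x — minimal
piece 1:b rests on {0:x}
piece 2:z rests on {1:b}
piece 3:z rests on {2:z}
piece 4:z rests on {3:z}
piece 5:x rests on {1:b}
piece 6:z rests on {4:z}
piece 7:b rests on {5:x, 6:z}
piece 8:x rests on {7:b}
minimal pieces: {0:x}
ways to finish when only these pieces remain (= sum over removing one remaining piece with nothing left below it):
  1 left: {8}→1
  2 left: {7,8}→1
  3 left: {5,7,8}→1  {6,7,8}→1
  4 left: {4,6,7,8}→1  {5,6,7,8}→2
  5 left: {3,4,6,7,8}→1  {4,5,6,7,8}→3
  6 left: {2,3,4,6,7,8}→1  {3,4,5,6,7,8}→4
  7 left: {2,3,4,5,6,7,8}→5
  placing 0:x first → 5 extensions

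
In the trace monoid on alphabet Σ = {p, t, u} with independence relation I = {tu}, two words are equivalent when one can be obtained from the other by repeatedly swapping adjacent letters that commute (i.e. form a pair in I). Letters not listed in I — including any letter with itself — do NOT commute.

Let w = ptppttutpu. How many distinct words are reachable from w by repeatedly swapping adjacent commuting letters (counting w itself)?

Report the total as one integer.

0(p) covers ∅
1(t) covers 0:p
2(p) covers 1:t
3(p) covers 2:p
4(t) covers 3:p
5(t) covers 4:t
6(u) covers 3:p
7(t) covers 5:t
8(p) covers 6:u, 7:t
9(u) covers 8:p
floor of heap: 0:p
completions by unplaced set U, small U first (add the entries for U minus each lowest piece of U):
  |U|=1: {9}:1
  |U|=2: {8,9}:1
  |U|=3: {6,8,9}:1  {7,8,9}:1
  |U|=4: {5,7,8,9}:1  {6,7,8,9}:2
  |U|=5: {4,5,7,8,9}:1  {5,6,7,8,9}:3
  |U|=6: {4,5,6,7,8,9}:4
  |U|=7: {3,4,5,6,7,8,9}:4
  |U|=8: {2,3,4,5,6,7,8,9}:4
  start at 0(p): 4

4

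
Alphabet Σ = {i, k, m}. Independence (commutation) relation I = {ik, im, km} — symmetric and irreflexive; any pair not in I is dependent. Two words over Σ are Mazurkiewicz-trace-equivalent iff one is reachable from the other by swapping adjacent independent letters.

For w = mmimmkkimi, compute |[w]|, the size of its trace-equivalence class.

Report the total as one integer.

2520

0(m) covers ∅
1(m) covers 0:m
2(i) covers ∅
3(m) covers 1:m
4(m) covers 3:m
5(k) covers ∅
6(k) covers 5:k
7(i) covers 2:i
8(m) covers 4:m
9(i) covers 7:i
floor of heap: 0:m, 2:i, 5:k
completions by unplaced set U, small U first (add the entries for U minus each lowest piece of U):
  |U|=1: {6}:1  {8}:1  {9}:1
  |U|=2: {4,8}:1  {5,6}:1  {6,8}:2  {6,9}:2  {7,9}:1  {8,9}:2
  |U|=3: {2,7,9}:1  {3,4,8}:1  {4,6,8}:3  {4,8,9}:3  {5,6,8}:3  {5,6,9}:3  {6,7,9}:3  {6,8,9}:6  {7,8,9}:3
  |U|=4: {1,3,4,8}:1  {2,6,7,9}:4  {2,7,8,9}:4  {3,4,6,8}:4  {3,4,8,9}:4  {4,5,6,8}:6  {4,6,8,9}:12  {4,7,8,9}:6  {5,6,7,9}:6  {5,6,8,9}:12  {6,7,8,9}:12
  |U|=5: {0,1,3,4,8}:1  {1,3,4,6,8}:5  {1,3,4,8,9}:5  {2,4,7,8,9}:10  {2,5,6,7,9}:10  {2,6,7,8,9}:20  {3,4,5,6,8}:10  {3,4,6,8,9}:20  {3,4,7,8,9}:10  {4,5,6,8,9}:30  {4,6,7,8,9}:30  {5,6,7,8,9}:30
  |U|=6: {0,1,3,4,6,8}:6  {0,1,3,4,8,9}:6  {1,3,4,5,6,8}:15  {1,3,4,6,8,9}:30  {1,3,4,7,8,9}:15  {2,3,4,7,8,9}:20  {2,4,6,7,8,9}:60  {2,5,6,7,8,9}:60  {3,4,5,6,8,9}:60  {3,4,6,7,8,9}:60  {4,5,6,7,8,9}:90
  |U|=7: {0,1,3,4,5,6,8}:21  {0,1,3,4,6,8,9}:42  {0,1,3,4,7,8,9}:21  {1,2,3,4,7,8,9}:35  {1,3,4,5,6,8,9}:105  {1,3,4,6,7,8,9}:105  {2,3,4,6,7,8,9}:140  {2,4,5,6,7,8,9}:210  {3,4,5,6,7,8,9}:210
  |U|=8: {0,1,2,3,4,7,8,9}:56  {0,1,3,4,5,6,8,9}:168  {0,1,3,4,6,7,8,9}:168  {1,2,3,4,6,7,8,9}:280  {1,3,4,5,6,7,8,9}:420  {2,3,4,5,6,7,8,9}:560
  start at 0(m): 1260
  start at 2(i): 756
  start at 5(k): 504
sum over floor = 2520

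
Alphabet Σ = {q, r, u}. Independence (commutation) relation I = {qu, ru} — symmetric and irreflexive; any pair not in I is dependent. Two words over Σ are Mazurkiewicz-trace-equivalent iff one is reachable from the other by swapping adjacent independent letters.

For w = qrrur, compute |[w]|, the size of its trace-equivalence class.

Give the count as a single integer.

5

piece 0:q — minimal
piece 1:r rests on {0:q}
piece 2:r rests on {1:r}
piece 3:u — minimal
piece 4:r rests on {2:r}
minimal pieces: {0:q, 3:u}
ways to finish when only these pieces remain (= sum over removing one remaining piece with nothing left below it):
  1 left: {3}→1  {4}→1
  2 left: {2,4}→1  {3,4}→2
  3 left: {1,2,4}→1  {2,3,4}→3
  placing 0:q first → 4 extensions
  placing 3:u first → 1 extensions
total linear extensions = 5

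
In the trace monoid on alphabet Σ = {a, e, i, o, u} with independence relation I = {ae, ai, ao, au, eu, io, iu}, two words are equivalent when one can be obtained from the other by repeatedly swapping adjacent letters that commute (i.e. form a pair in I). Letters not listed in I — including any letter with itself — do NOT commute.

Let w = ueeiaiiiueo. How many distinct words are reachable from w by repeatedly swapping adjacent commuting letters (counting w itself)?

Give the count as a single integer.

drop 0:u onto floor
drop 1:e onto floor
drop 2:e onto {1:e}
drop 3:i onto {2:e}
drop 4:a onto floor
drop 5:i onto {3:i}
drop 6:i onto {5:i}
drop 7:i onto {6:i}
drop 8:u onto {0:u}
drop 9:e onto {7:i}
drop 10:o onto {8:u, 9:e}
ground layer = {0:u, 1:e, 4:a}
drop-orders for the pieces not yet dropped (sum over which currently-grounded one goes next):
  1 to go: {4} 1  {10} 1
  2 to go: {4,10} 2  {8,10} 1  {9,10} 1
  3 to go: {0,8,10} 1  {4,8,10} 3  {4,9,10} 3  {7,9,10} 1  {8,9,10} 2
  4 to go: {0,4,8,10} 4  {0,8,9,10} 3  {4,7,9,10} 4  {4,8,9,10} 8  {6,7,9,10} 1  {7,8,9,10} 3
  5 to go: {0,4,8,9,10} 15  {0,7,8,9,10} 6  {4,6,7,9,10} 5  {4,7,8,9,10} 15  {5,6,7,9,10} 1  {6,7,8,9,10} 4
  6 to go: {0,4,7,8,9,10} 36  {0,6,7,8,9,10} 10  {3,5,6,7,9,10} 1  {4,5,6,7,9,10} 6  {4,6,7,8,9,10} 24  {5,6,7,8,9,10} 5
  7 to go: {0,4,6,7,8,9,10} 70  {0,5,6,7,8,9,10} 15  {2,3,5,6,7,9,10} 1  {3,4,5,6,7,9,10} 7  {3,5,6,7,8,9,10} 6  {4,5,6,7,8,9,10} 35
  8 to go: {0,3,5,6,7,8,9,10} 21  {0,4,5,6,7,8,9,10} 120  {1,2,3,5,6,7,9,10} 1  {2,3,4,5,6,7,9,10} 8  {2,3,5,6,7,8,9,10} 7  {3,4,5,6,7,8,9,10} 48
  9 to go: {0,2,3,5,6,7,8,9,10} 28  {0,3,4,5,6,7,8,9,10} 189  {1,2,3,4,5,6,7,9,10} 9  {1,2,3,5,6,7,8,9,10} 8  {2,3,4,5,6,7,8,9,10} 63
  if 0:u drops first: 80 orders
  if 1:e drops first: 280 orders
  if 4:a drops first: 36 orders
heap linearizations: 396

396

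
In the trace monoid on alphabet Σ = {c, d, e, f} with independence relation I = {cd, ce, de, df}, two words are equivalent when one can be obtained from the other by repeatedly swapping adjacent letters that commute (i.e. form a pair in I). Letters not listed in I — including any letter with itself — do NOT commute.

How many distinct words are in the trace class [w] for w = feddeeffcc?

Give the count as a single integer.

45

piece 0:f — minimal
piece 1:e rests on {0:f}
piece 2:d — minimal
piece 3:d rests on {2:d}
piece 4:e rests on {1:e}
piece 5:e rests on {4:e}
piece 6:f rests on {5:e}
piece 7:f rests on {6:f}
piece 8:c rests on {7:f}
piece 9:c rests on {8:c}
minimal pieces: {0:f, 2:d}
ways to finish when only these pieces remain (= sum over removing one remaining piece with nothing left below it):
  1 left: {3}→1  {9}→1
  2 left: {2,3}→1  {3,9}→2  {8,9}→1
  3 left: {2,3,9}→3  {3,8,9}→3  {7,8,9}→1
  4 left: {2,3,8,9}→6  {3,7,8,9}→4  {6,7,8,9}→1
  5 left: {2,3,7,8,9}→10  {3,6,7,8,9}→5  {5,6,7,8,9}→1
  6 left: {2,3,6,7,8,9}→15  {3,5,6,7,8,9}→6  {4,5,6,7,8,9}→1
  7 left: {1,4,5,6,7,8,9}→1  {2,3,5,6,7,8,9}→21  {3,4,5,6,7,8,9}→7
  8 left: {0,1,4,5,6,7,8,9}→1  {1,3,4,5,6,7,8,9}→8  {2,3,4,5,6,7,8,9}→28
  placing 0:f first → 36 extensions
  placing 2:d first → 9 extensions
total linear extensions = 45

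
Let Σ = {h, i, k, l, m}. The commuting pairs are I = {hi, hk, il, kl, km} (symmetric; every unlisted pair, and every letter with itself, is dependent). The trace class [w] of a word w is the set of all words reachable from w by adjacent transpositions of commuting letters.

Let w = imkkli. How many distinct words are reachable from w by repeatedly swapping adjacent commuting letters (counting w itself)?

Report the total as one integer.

9

#0=i has no predecessor
#1=m depends on [0:i]
#2=k depends on [0:i]
#3=k depends on [2:k]
#4=l depends on [1:m]
#5=i depends on [1:m, 3:k]
sources: [0:i]
N(rest) = Σ N(rest − s) over sources s of rest; N(one piece) = 1:
  size 1 → [4]=1  [5]=1
  size 2 → [3,5]=1  [4,5]=2
  size 3 → [1,4,5]=2  [2,3,5]=1  [3,4,5]=3
  size 4 → [1,3,4,5]=5  [2,3,4,5]=4
  first=0(i) contributes 9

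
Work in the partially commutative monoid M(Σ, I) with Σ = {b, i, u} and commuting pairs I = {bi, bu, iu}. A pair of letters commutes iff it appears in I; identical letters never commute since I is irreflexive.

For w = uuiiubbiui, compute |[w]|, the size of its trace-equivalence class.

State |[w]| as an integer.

3150

0(u) covers ∅
1(u) covers 0:u
2(i) covers ∅
3(i) covers 2:i
4(u) covers 1:u
5(b) covers ∅
6(b) covers 5:b
7(i) covers 3:i
8(u) covers 4:u
9(i) covers 7:i
floor of heap: 0:u, 2:i, 5:b
completions by unplaced set U, small U first (add the entries for U minus each lowest piece of U):
  |U|=1: {6}:1  {8}:1  {9}:1
  |U|=2: {4,8}:1  {5,6}:1  {6,8}:2  {6,9}:2  {7,9}:1  {8,9}:2
  |U|=3: {1,4,8}:1  {3,7,9}:1  {4,6,8}:3  {4,8,9}:3  {5,6,8}:3  {5,6,9}:3  {6,7,9}:3  {6,8,9}:6  {7,8,9}:3
  |U|=4: {0,1,4,8}:1  {1,4,6,8}:4  {1,4,8,9}:4  {2,3,7,9}:1  {3,6,7,9}:4  {3,7,8,9}:4  {4,5,6,8}:6  {4,6,8,9}:12  {4,7,8,9}:6  {5,6,7,9}:6  {5,6,8,9}:12  {6,7,8,9}:12
  |U|=5: {0,1,4,6,8}:5  {0,1,4,8,9}:5  {1,4,5,6,8}:10  {1,4,6,8,9}:20  {1,4,7,8,9}:10  {2,3,6,7,9}:5  {2,3,7,8,9}:5  {3,4,7,8,9}:10  {3,5,6,7,9}:10  {3,6,7,8,9}:20  {4,5,6,8,9}:30  {4,6,7,8,9}:30  {5,6,7,8,9}:30
  |U|=6: {0,1,4,5,6,8}:15  {0,1,4,6,8,9}:30  {0,1,4,7,8,9}:15  {1,3,4,7,8,9}:20  {1,4,5,6,8,9}:60  {1,4,6,7,8,9}:60  {2,3,4,7,8,9}:15  {2,3,5,6,7,9}:15  {2,3,6,7,8,9}:30  {3,4,6,7,8,9}:60  {3,5,6,7,8,9}:60  {4,5,6,7,8,9}:90
  |U|=7: {0,1,3,4,7,8,9}:35  {0,1,4,5,6,8,9}:105  {0,1,4,6,7,8,9}:105  {1,2,3,4,7,8,9}:35  {1,3,4,6,7,8,9}:140  {1,4,5,6,7,8,9}:210  {2,3,4,6,7,8,9}:105  {2,3,5,6,7,8,9}:105  {3,4,5,6,7,8,9}:210
  |U|=8: {0,1,2,3,4,7,8,9}:70  {0,1,3,4,6,7,8,9}:280  {0,1,4,5,6,7,8,9}:420  {1,2,3,4,6,7,8,9}:280  {1,3,4,5,6,7,8,9}:560  {2,3,4,5,6,7,8,9}:420
  start at 0(u): 1260
  start at 2(i): 1260
  start at 5(b): 630
sum over floor = 3150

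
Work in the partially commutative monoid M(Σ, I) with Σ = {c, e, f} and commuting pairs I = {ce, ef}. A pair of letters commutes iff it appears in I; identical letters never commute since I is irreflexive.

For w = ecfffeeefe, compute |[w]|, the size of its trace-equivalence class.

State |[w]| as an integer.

252

drop 0:e onto floor
drop 1:c onto floor
drop 2:f onto {1:c}
drop 3:f onto {2:f}
drop 4:f onto {3:f}
drop 5:e onto {0:e}
drop 6:e onto {5:e}
drop 7:e onto {6:e}
drop 8:f onto {4:f}
drop 9:e onto {7:e}
ground layer = {0:e, 1:c}
drop-orders for the pieces not yet dropped (sum over which currently-grounded one goes next):
  1 to go: {8} 1  {9} 1
  2 to go: {4,8} 1  {7,9} 1  {8,9} 2
  3 to go: {3,4,8} 1  {4,8,9} 3  {6,7,9} 1  {7,8,9} 3
  4 to go: {2,3,4,8} 1  {3,4,8,9} 4  {4,7,8,9} 6  {5,6,7,9} 1  {6,7,8,9} 4
  5 to go: {0,5,6,7,9} 1  {1,2,3,4,8} 1  {2,3,4,8,9} 5  {3,4,7,8,9} 10  {4,6,7,8,9} 10  {5,6,7,8,9} 5
  6 to go: {0,5,6,7,8,9} 6  {1,2,3,4,8,9} 6  {2,3,4,7,8,9} 15  {3,4,6,7,8,9} 20  {4,5,6,7,8,9} 15
  7 to go: {0,4,5,6,7,8,9} 21  {1,2,3,4,7,8,9} 21  {2,3,4,6,7,8,9} 35  {3,4,5,6,7,8,9} 35
  8 to go: {0,3,4,5,6,7,8,9} 56  {1,2,3,4,6,7,8,9} 56  {2,3,4,5,6,7,8,9} 70
  if 0:e drops first: 126 orders
  if 1:c drops first: 126 orders
heap linearizations: 252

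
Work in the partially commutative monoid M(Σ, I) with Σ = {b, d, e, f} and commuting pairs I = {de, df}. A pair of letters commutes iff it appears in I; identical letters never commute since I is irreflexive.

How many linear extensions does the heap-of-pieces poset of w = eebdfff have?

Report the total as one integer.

4

0(e) covers ∅
1(e) covers 0:e
2(b) covers 1:e
3(d) covers 2:b
4(f) covers 2:b
5(f) covers 4:f
6(f) covers 5:f
floor of heap: 0:e
completions by unplaced set U, small U first (add the entries for U minus each lowest piece of U):
  |U|=1: {3}:1  {6}:1
  |U|=2: {3,6}:2  {5,6}:1
  |U|=3: {3,5,6}:3  {4,5,6}:1
  |U|=4: {3,4,5,6}:4
  |U|=5: {2,3,4,5,6}:4
  start at 0(e): 4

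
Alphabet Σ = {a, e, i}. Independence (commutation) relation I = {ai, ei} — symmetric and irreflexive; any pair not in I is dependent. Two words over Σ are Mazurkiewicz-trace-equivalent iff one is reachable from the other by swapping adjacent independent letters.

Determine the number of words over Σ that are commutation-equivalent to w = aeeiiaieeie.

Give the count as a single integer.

330

#0=a has no predecessor
#1=e depends on [0:a]
#2=e depends on [1:e]
#3=i has no predecessor
#4=i depends on [3:i]
#5=a depends on [2:e]
#6=i depends on [4:i]
#7=e depends on [5:a]
#8=e depends on [7:e]
#9=i depends on [6:i]
#10=e depends on [8:e]
sources: [0:a, 3:i]
N(rest) = Σ N(rest − s) over sources s of rest; N(one piece) = 1:
  size 1 → [9]=1  [10]=1
  size 2 → [6,9]=1  [8,10]=1  [9,10]=2
  size 3 → [4,6,9]=1  [6,9,10]=3  [7,8,10]=1  [8,9,10]=3
  size 4 → [3,4,6,9]=1  [4,6,9,10]=4  [5,7,8,10]=1  [6,8,9,10]=6  [7,8,9,10]=4
  size 5 → [2,5,7,8,10]=1  [3,4,6,9,10]=5  [4,6,8,9,10]=10  [5,7,8,9,10]=5  [6,7,8,9,10]=10
  size 6 → [1,2,5,7,8,10]=1  [2,5,7,8,9,10]=6  [3,4,6,8,9,10]=15  [4,6,7,8,9,10]=20  [5,6,7,8,9,10]=15
  size 7 → [0,1,2,5,7,8,10]=1  [1,2,5,7,8,9,10]=7  [2,5,6,7,8,9,10]=21  [3,4,6,7,8,9,10]=35  [4,5,6,7,8,9,10]=35
  size 8 → [0,1,2,5,7,8,9,10]=8  [1,2,5,6,7,8,9,10]=28  [2,4,5,6,7,8,9,10]=56  [3,4,5,6,7,8,9,10]=70
  size 9 → [0,1,2,5,6,7,8,9,10]=36  [1,2,4,5,6,7,8,9,10]=84  [2,3,4,5,6,7,8,9,10]=126
  first=0(a) contributes 210
  first=3(i) contributes 120
|[w]| = 330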